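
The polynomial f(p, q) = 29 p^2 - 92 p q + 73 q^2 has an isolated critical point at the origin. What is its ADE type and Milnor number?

Type A_{1}, Milnor number mu = 1.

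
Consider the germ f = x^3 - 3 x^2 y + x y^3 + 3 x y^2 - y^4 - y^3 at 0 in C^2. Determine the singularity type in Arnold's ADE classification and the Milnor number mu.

The Hessian of f at 0 has rank 0. Corank 2; j^3 = (x - y)^3 is a perfect cube, so E-series; the 4-jet and mu = 7 give E_7.

Type E_7, Milnor number mu = 7.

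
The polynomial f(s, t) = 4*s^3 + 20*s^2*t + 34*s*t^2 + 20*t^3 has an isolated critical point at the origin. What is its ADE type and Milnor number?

The Hessian of f at 0 has rank 0. Corank 2; j^3 = 2*(s + 2*t)*(2*s^2 + 6*s*t + 5*t^2) splits into three distinct lines over C (the quadratic factor has nonzero discriminant), so D_4.

Type D_{4}, Milnor number mu = 4.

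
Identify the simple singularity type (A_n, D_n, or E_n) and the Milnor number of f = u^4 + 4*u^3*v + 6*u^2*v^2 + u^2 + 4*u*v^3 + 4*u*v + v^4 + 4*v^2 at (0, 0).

The Hessian of f at 0 has rank 1. Corank 1: A-series; mu = 3 gives A_3.

Type A_{3}, Milnor number mu = 3.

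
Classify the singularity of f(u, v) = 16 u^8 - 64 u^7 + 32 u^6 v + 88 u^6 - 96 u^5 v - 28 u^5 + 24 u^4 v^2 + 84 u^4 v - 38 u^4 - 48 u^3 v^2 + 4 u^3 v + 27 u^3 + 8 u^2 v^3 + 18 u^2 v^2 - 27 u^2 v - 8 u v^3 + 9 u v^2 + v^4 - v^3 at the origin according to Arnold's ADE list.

E_{6}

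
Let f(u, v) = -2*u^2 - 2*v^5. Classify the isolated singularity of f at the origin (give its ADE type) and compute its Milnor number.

Type A4, Milnor number mu = 4.

The Hessian of f at 0 has rank 1. Corank 1: A-series; mu = 4 gives A_4.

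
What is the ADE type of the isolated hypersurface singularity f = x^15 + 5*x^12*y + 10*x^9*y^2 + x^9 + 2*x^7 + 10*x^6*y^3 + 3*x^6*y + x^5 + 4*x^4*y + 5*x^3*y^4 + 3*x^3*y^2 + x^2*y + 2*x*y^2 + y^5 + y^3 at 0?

D_6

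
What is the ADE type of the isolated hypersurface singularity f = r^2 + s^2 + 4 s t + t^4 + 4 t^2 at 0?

A_{3}

The Hessian of f at 0 has rank 2. Corank 1: A-series; mu = 3 gives A_3.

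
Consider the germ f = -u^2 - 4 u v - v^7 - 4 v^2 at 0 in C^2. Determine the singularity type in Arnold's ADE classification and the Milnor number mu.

Type A6, Milnor number mu = 6.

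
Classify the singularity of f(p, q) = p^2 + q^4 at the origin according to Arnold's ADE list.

A_{3}

The Hessian of f at 0 is [[2, 0], [0, 0]] with rank 1, so corank 1. A Groebner basis of the Jacobian ideal J(f) in C{p,q} is {q^3, p}; counting standard monomials gives mu = 3. Corank 1: A-series; mu = 3 gives A_3.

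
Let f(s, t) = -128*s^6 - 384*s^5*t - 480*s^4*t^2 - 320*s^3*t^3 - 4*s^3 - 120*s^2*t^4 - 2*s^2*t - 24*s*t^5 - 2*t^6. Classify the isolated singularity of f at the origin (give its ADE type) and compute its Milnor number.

The Hessian of f at 0 is [[0, 0], [0, 0]] with rank 0, so corank 2. A Groebner basis of the Jacobian ideal J(f) in C{s,t} is {-s*t/12 + t^5, s*t^2, s^2 + s*t/2}; counting standard monomials gives mu = 7. Corank 2; j^3 = -2*s^2*(2*s + t) has shape L^2 M (L != M), so D-series; mu = 7 gives D_7.

Type D_7, Milnor number mu = 7.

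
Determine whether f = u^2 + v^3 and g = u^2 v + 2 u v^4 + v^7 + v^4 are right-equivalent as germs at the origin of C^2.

No.

The Hessian of f at 0 is [[2, 0], [0, 0]] with rank 1, so corank 1. A Groebner basis of the Jacobian ideal J(f) in C{u,v} is {v^2, u}; counting standard monomials gives mu = 2. Corank 1: A-series; mu = 2 gives A_2. The Hessian of g at 0 is [[0, 0], [0, 0]] with rank 0, so corank 2. A Groebner basis of the Jacobian ideal J(g) in C{u,v} is {u^3, u^2/4 + v^3, u*v}; counting standard monomials gives mu = 5. Corank 2; j^3 = u^2*v has shape L^2 M (L != M), so D-series; mu = 5 gives D_5. f is A_2 but g is D_5, hence not right-equivalent.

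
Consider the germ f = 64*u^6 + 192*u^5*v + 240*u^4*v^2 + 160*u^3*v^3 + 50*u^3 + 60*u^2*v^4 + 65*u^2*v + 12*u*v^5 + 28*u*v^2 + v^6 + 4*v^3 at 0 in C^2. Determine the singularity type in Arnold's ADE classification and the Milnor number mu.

The Hessian of f at 0 has rank 0. Corank 2; j^3 = (2*u + v)*(5*u + 2*v)^2 has shape L^2 M (L != M), so D-series; mu = 7 gives D_7.

Type D7, Milnor number mu = 7.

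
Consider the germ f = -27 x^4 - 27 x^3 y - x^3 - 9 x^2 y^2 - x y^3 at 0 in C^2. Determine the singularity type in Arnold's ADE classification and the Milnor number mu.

The Hessian of f at 0 has rank 0. Corank 2; j^3 = -x^3 is a perfect cube, so E-series; the 4-jet and mu = 7 give E_7.

Type E_{7}, Milnor number mu = 7.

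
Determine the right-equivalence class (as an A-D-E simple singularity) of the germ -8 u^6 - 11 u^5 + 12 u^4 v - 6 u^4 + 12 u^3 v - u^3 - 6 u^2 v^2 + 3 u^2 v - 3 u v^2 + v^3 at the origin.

E_8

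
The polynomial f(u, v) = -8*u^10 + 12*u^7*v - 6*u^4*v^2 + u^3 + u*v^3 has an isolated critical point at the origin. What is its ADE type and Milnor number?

The Hessian of f at 0 is [[0, 0], [0, 0]] with rank 0, so corank 2. A Groebner basis of the Jacobian ideal J(f) in C{u,v} is {u^3, u*v^2, 3*u^2 + v^3}; counting standard monomials gives mu = 7. Corank 2; j^3 = u^3 is a perfect cube, so E-series; the 4-jet and mu = 7 give E_7.

Type E7, Milnor number mu = 7.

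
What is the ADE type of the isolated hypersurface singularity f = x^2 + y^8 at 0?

A_7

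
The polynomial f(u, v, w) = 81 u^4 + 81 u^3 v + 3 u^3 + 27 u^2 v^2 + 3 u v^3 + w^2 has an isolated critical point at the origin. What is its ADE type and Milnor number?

Type E7, Milnor number mu = 7.

The Hessian of f at 0 has rank 1. Corank 2; j^3 = 3*u^3 is a perfect cube, so E-series; the 4-jet and mu = 7 give E_7.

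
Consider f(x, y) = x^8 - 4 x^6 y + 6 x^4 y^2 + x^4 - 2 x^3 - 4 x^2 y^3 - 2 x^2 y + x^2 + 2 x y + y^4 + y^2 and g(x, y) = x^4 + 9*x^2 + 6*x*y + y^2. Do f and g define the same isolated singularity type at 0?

Yes.

The Hessian of f at 0 is [[2, 2], [2, 2]] with rank 1, so corank 1. A Groebner basis of the Jacobian ideal J(f) in C{x,y} is {x^2 - x - y, x*y + x + y, -x + y^2 - y}; counting standard monomials gives mu = 3. Corank 1: A-series; mu = 3 gives A_3. The Hessian of g at 0 is [[18, 6], [6, 2]] with rank 1, so corank 1. A Groebner basis of the Jacobian ideal J(g) in C{x,y} is {y^3, x + y/3}; counting standard monomials gives mu = 3. Corank 1: A-series; mu = 3 gives A_3. Both have type A_3, hence right-equivalent.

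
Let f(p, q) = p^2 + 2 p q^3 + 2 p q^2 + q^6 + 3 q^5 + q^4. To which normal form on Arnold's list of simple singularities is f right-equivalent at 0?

A4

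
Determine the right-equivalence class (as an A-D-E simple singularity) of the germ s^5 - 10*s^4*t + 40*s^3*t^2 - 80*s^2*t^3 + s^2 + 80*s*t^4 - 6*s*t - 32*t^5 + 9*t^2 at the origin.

The Hessian of f at 0 has rank 1. Corank 1: A-series; mu = 4 gives A_4.

A_4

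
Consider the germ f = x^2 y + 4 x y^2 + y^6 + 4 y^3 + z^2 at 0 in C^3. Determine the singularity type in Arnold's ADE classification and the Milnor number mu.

Type D7, Milnor number mu = 7.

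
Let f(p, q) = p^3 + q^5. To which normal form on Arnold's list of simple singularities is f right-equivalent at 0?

The Hessian of f at 0 is [[0, 0], [0, 0]] with rank 0, so corank 2. A Groebner basis of the Jacobian ideal J(f) in C{p,q} is {q^4, p^2}; counting standard monomials gives mu = 8. Corank 2; j^3 = p^3 is a perfect cube, so E-series; the 5-jet and mu = 8 give E_8.

E_8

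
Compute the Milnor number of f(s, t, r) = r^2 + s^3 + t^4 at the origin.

The Hessian of f at 0 has rank 1. Corank 2; j^3 = s^3 is a perfect cube, so E-series; the 4-jet and mu = 6 give E_6.

6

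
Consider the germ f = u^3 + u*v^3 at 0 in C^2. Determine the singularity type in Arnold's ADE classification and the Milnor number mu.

The Hessian of f at 0 is [[0, 0], [0, 0]] with rank 0, so corank 2. A Groebner basis of the Jacobian ideal J(f) in C{u,v} is {u^3, u*v^2, 3*u^2 + v^3}; counting standard monomials gives mu = 7. Corank 2; j^3 = u^3 is a perfect cube, so E-series; the 4-jet and mu = 7 give E_7.

Type E7, Milnor number mu = 7.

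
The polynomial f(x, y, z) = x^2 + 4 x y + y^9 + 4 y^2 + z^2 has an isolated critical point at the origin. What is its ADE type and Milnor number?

The Hessian of f at 0 has rank 2. Corank 1: A-series; mu = 8 gives A_8.

Type A_8, Milnor number mu = 8.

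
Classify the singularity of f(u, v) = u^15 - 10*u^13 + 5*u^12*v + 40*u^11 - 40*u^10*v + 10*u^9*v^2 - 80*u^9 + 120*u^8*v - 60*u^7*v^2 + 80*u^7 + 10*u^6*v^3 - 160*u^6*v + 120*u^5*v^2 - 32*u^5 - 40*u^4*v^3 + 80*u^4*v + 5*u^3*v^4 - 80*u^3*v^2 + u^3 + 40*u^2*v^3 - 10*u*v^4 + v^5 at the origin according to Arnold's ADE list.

The Hessian of f at 0 has rank 0. Corank 2; j^3 = u^3 is a perfect cube, so E-series; the 5-jet and mu = 8 give E_8.

E8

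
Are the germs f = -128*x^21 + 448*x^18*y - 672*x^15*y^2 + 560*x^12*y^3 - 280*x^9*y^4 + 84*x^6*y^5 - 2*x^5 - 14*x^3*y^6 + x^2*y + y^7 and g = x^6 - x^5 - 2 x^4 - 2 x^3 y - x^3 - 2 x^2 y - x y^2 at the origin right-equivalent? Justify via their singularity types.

No.

The Hessian of f at 0 has rank 0. Corank 2; j^3 = x^2*y has shape L^2 M (L != M), so D-series; mu = 8 gives D_8. The Hessian of g at 0 has rank 0. Corank 2; j^3 = -x*(x + y)^2 has shape L^2 M (L != M), so D-series; mu = 7 gives D_7. f is D_8 but g is D_7, hence not right-equivalent.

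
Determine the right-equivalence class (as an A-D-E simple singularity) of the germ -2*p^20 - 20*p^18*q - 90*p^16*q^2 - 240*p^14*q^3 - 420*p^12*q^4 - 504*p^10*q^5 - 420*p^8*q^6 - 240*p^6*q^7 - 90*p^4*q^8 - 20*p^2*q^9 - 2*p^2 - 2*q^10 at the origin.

The Hessian of f at 0 is [[-4, 0], [0, 0]] with rank 1, so corank 1. A Groebner basis of the Jacobian ideal J(f) in C{p,q} is {q^9, p}; counting standard monomials gives mu = 9. Corank 1: A-series; mu = 9 gives A_9.

A9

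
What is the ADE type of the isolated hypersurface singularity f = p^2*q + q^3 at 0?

D_4

The Hessian of f at 0 is [[0, 0], [0, 0]] with rank 0, so corank 2. A Groebner basis of the Jacobian ideal J(f) in C{p,q} is {q^3, p^2 + 3*q^2, p*q}; counting standard monomials gives mu = 4. Corank 2; j^3 = q*(p^2 + q^2) splits into three distinct lines over C (the quadratic factor has nonzero discriminant), so D_4.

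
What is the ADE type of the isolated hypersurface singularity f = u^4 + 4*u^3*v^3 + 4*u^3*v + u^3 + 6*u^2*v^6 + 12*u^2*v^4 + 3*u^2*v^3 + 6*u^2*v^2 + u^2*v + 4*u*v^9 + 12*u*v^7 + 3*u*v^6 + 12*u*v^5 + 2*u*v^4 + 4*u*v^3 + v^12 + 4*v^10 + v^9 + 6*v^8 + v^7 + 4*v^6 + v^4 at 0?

D_5

The Hessian of f at 0 has rank 0. Corank 2; j^3 = u^2*(u + v) has shape L^2 M (L != M), so D-series; mu = 5 gives D_5.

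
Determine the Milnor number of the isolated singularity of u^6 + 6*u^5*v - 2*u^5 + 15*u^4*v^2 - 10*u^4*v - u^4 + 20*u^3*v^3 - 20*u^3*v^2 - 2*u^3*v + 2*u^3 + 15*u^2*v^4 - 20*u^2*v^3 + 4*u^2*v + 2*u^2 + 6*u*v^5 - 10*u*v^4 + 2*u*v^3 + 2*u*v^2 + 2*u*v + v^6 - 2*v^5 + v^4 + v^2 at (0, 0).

1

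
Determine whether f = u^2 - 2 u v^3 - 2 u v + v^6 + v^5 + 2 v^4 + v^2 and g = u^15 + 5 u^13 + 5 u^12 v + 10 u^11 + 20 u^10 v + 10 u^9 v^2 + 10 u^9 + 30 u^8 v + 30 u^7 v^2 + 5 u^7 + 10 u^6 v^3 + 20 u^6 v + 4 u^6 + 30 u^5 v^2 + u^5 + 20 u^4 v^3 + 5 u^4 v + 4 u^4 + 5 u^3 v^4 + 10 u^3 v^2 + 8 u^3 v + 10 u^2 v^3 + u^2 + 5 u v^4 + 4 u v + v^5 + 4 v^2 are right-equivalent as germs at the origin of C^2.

Yes.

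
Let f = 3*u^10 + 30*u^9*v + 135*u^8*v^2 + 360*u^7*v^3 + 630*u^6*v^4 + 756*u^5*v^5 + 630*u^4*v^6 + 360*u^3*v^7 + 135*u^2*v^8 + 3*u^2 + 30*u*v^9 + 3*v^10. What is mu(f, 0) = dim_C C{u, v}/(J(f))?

9

The Hessian of f at 0 has rank 1. Corank 1: A-series; mu = 9 gives A_9.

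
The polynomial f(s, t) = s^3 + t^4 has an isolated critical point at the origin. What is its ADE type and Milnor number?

The Hessian of f at 0 has rank 0. Corank 2; j^3 = s^3 is a perfect cube, so E-series; the 4-jet and mu = 6 give E_6.

Type E_6, Milnor number mu = 6.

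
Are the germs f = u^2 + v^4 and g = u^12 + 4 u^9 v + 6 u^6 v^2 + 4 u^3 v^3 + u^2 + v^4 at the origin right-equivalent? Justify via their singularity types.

Yes.

The Hessian of f at 0 is [[2, 0], [0, 0]] with rank 1, so corank 1. A Groebner basis of the Jacobian ideal J(f) in C{u,v} is {v^3, u}; counting standard monomials gives mu = 3. Corank 1: A-series; mu = 3 gives A_3. The Hessian of g at 0 is [[2, 0], [0, 0]] with rank 1, so corank 1. A Groebner basis of the Jacobian ideal J(g) in C{u,v} is {v^3, u}; counting standard monomials gives mu = 3. Corank 1: A-series; mu = 3 gives A_3. Both have type A_3, hence right-equivalent.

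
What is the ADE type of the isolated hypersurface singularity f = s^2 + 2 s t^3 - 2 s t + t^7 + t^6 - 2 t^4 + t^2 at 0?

A_6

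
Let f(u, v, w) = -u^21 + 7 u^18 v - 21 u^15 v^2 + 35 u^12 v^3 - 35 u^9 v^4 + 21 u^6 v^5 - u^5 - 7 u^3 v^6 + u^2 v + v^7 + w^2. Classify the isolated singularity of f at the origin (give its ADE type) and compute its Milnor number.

The Hessian of f at 0 is [[0, 0, 0], [0, 0, 0], [0, 0, 2]] with rank 1, so corank 2. A Groebner basis of the Jacobian ideal J(f) in C{u,v,w} is {u^2/7 + v^6, u^3, u*v, w}; counting standard monomials gives mu = 8. Corank 2; j^3 = u^2*v has shape L^2 M (L != M), so D-series; mu = 8 gives D_8.

Type D_{8}, Milnor number mu = 8.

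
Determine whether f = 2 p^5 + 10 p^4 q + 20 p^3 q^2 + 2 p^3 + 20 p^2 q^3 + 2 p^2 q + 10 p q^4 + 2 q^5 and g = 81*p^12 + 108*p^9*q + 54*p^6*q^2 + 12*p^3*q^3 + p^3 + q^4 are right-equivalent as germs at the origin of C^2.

No.

The Hessian of f at 0 has rank 0. Corank 2; j^3 = 2*p^2*(p + q) has shape L^2 M (L != M), so D-series; mu = 6 gives D_6. The Hessian of g at 0 has rank 0. Corank 2; j^3 = p^3 is a perfect cube, so E-series; the 4-jet and mu = 6 give E_6. f is D_6 but g is E_6, hence not right-equivalent.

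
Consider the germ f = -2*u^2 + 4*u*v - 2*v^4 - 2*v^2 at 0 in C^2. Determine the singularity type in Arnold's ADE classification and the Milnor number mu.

Type A_{3}, Milnor number mu = 3.

The Hessian of f at 0 has rank 1. Corank 1: A-series; mu = 3 gives A_3.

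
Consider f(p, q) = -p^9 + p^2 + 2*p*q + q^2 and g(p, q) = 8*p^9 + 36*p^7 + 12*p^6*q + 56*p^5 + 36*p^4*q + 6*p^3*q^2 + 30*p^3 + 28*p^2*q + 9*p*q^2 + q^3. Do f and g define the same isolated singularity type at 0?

The Hessian of f at 0 is [[2, 2], [2, 2]] with rank 1, so corank 1. A Groebner basis of the Jacobian ideal J(f) in C{p,q} is {q^8, p + q}; counting standard monomials gives mu = 8. Corank 1: A-series; mu = 8 gives A_8. The Hessian of g at 0 is [[0, 0], [0, 0]] with rank 0, so corank 2. A Groebner basis of the Jacobian ideal J(g) in C{p,q} is {q^3, p^2 - 3*q^2/26, p*q + 9*q^2/26}; counting standard monomials gives mu = 4. Corank 2; j^3 = (3*p + q)*(10*p^2 + 6*p*q + q^2) splits into three distinct lines over C (the quadratic factor has nonzero discriminant), so D_4. f is A_8 but g is D_4, hence not right-equivalent.

No.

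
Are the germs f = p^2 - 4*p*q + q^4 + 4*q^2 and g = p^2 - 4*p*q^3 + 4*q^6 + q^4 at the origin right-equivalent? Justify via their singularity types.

Yes.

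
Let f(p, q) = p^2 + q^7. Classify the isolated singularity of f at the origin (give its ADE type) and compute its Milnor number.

Type A_6, Milnor number mu = 6.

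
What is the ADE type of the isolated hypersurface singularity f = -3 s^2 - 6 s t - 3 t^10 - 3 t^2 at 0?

A_{9}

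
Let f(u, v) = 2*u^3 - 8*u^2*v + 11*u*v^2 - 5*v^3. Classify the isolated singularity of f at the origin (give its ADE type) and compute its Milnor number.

Type D4, Milnor number mu = 4.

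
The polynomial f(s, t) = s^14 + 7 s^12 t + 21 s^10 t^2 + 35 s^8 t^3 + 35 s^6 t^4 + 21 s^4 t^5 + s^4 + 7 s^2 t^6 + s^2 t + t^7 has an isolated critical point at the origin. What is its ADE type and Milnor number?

Type D_8, Milnor number mu = 8.

The Hessian of f at 0 has rank 0. Corank 2; j^3 = s^2*t has shape L^2 M (L != M), so D-series; mu = 8 gives D_8.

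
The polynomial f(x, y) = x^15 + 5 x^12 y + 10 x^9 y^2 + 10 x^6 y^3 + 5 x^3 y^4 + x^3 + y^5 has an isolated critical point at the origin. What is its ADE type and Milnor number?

Type E_8, Milnor number mu = 8.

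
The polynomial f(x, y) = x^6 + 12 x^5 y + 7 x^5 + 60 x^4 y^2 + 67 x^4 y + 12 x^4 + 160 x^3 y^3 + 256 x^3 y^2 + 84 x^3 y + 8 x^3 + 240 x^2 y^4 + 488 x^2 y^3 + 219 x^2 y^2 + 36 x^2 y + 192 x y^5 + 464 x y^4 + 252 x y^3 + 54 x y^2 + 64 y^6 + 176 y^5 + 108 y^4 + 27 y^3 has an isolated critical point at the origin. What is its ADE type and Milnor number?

Type E_{8}, Milnor number mu = 8.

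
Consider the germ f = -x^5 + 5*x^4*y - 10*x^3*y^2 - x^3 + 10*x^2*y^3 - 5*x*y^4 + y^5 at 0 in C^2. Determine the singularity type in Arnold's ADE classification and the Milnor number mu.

The Hessian of f at 0 is [[0, 0], [0, 0]] with rank 0, so corank 2. A Groebner basis of the Jacobian ideal J(f) in C{x,y} is {y^5, x*y^3 - y^4/4, x^2}; counting standard monomials gives mu = 8. Corank 2; j^3 = -x^3 is a perfect cube, so E-series; the 5-jet and mu = 8 give E_8.

Type E_8, Milnor number mu = 8.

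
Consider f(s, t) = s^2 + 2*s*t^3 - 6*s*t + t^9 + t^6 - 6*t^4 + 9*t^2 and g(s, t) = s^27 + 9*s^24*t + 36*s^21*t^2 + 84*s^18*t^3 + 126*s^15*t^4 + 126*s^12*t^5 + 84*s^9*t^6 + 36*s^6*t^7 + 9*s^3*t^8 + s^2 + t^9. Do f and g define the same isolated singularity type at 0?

Yes.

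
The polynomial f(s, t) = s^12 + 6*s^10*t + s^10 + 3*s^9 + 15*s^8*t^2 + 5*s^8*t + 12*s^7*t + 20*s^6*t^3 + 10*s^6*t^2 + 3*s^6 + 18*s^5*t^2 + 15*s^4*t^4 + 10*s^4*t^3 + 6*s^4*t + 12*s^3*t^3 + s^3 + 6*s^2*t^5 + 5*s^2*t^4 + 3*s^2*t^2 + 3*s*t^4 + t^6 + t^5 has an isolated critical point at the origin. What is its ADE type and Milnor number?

The Hessian of f at 0 has rank 0. Corank 2; j^3 = s^3 is a perfect cube, so E-series; the 5-jet and mu = 8 give E_8.

Type E_{8}, Milnor number mu = 8.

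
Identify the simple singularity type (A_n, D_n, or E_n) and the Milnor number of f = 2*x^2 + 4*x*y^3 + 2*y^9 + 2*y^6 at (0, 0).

Type A8, Milnor number mu = 8.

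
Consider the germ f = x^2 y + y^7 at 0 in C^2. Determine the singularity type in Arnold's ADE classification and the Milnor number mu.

The Hessian of f at 0 has rank 0. Corank 2; j^3 = x^2*y has shape L^2 M (L != M), so D-series; mu = 8 gives D_8.

Type D8, Milnor number mu = 8.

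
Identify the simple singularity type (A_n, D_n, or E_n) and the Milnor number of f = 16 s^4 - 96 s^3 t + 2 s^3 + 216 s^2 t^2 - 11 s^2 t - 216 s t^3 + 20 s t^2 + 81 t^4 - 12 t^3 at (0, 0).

The Hessian of f at 0 is [[0, 0], [0, 0]] with rank 0, so corank 2. A Groebner basis of the Jacobian ideal J(f) in C{s,t} is {s*t^2 - s*t/4 + t^2/2, -s*t/8 + t^3 + t^2/4, s^2 - 7*s*t/2 + 3*t^2}; counting standard monomials gives mu = 5. Corank 2; j^3 = (s - 2*t)^2*(2*s - 3*t) has shape L^2 M (L != M), so D-series; mu = 5 gives D_5.

Type D_5, Milnor number mu = 5.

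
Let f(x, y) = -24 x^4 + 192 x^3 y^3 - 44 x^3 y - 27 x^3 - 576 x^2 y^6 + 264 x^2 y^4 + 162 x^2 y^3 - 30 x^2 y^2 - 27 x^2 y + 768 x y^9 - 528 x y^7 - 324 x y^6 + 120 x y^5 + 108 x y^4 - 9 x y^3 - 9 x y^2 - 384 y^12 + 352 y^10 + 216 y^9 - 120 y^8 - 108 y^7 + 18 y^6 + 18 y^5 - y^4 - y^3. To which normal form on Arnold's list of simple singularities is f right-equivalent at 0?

The Hessian of f at 0 is [[0, 0], [0, 0]] with rank 0, so corank 2. A Groebner basis of the Jacobian ideal J(f) in C{x,y} is {19683*x^2/4 + 6561*x*y/2 + y^4 + 27*y^3/4 + 2187*y^2/4, x^3 + 135*x^2/4 + 45*x*y/2 + y^3/12 + 15*y^2/4, x^2*y - 243*x^2/4 - 81*x*y/2 - 7*y^3/36 - 27*y^2/4, 81*x^2 + x*y^2 + 54*x*y + 4*y^3/9 + 9*y^2}; counting standard monomials gives mu = 7. Corank 2; j^3 = -(3*x + y)^3 is a perfect cube, so E-series; the 4-jet and mu = 7 give E_7.

E_{7}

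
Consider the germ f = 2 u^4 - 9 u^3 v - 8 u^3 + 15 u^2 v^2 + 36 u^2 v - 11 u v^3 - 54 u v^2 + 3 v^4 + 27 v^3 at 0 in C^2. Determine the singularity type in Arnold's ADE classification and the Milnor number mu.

The Hessian of f at 0 is [[0, 0], [0, 0]] with rank 0, so corank 2. A Groebner basis of the Jacobian ideal J(f) in C{u,v} is {768*u^2 - 2304*u*v + v^4 - 8*v^3 + 1728*v^2, u^3 - 180*u^2 + 540*u*v - 3*v^3/2 - 405*v^2, u^2*v - 88*u^2 + 264*u*v - 4*v^3/3 - 198*v^2, -32*u^2 + u*v^2 + 96*u*v - 7*v^3/6 - 72*v^2}; counting standard monomials gives mu = 7. Corank 2; j^3 = -(2*u - 3*v)^3 is a perfect cube, so E-series; the 4-jet and mu = 7 give E_7.

Type E_{7}, Milnor number mu = 7.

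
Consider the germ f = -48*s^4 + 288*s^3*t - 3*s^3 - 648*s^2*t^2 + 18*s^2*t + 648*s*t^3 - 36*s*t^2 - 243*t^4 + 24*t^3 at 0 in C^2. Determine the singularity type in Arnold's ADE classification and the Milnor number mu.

The Hessian of f at 0 is [[0, 0], [0, 0]] with rank 0, so corank 2. A Groebner basis of the Jacobian ideal J(f) in C{s,t} is {t^4, s*t^2 - 11*t^3/6, s^2 - 4*s*t + 4*t^2}; counting standard monomials gives mu = 6. Corank 2; j^3 = -3*(s - 2*t)^3 is a perfect cube, so E-series; the 4-jet and mu = 6 give E_6.

Type E6, Milnor number mu = 6.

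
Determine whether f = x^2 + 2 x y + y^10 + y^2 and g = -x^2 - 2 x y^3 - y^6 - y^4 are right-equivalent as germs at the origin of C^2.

No.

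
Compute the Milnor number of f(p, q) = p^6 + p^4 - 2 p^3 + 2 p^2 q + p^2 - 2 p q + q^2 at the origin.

The Hessian of f at 0 has rank 1. Corank 1: A-series; mu = 5 gives A_5.

5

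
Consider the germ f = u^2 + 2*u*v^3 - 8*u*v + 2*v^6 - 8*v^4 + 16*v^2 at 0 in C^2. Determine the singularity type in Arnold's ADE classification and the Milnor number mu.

Type A5, Milnor number mu = 5.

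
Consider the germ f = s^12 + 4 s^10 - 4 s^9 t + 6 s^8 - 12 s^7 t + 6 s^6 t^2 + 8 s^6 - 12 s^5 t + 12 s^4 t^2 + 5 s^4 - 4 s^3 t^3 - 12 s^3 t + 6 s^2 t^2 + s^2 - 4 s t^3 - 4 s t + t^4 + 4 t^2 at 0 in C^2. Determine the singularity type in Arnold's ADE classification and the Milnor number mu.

Type A_{3}, Milnor number mu = 3.

The Hessian of f at 0 has rank 1. Corank 1: A-series; mu = 3 gives A_3.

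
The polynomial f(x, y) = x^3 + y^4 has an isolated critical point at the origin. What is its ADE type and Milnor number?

The Hessian of f at 0 has rank 0. Corank 2; j^3 = x^3 is a perfect cube, so E-series; the 4-jet and mu = 6 give E_6.

Type E_{6}, Milnor number mu = 6.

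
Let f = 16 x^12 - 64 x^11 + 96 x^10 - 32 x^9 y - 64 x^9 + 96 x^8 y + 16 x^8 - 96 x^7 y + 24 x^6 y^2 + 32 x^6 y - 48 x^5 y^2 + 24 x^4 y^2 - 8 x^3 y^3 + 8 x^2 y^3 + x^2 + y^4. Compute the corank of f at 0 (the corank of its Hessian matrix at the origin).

1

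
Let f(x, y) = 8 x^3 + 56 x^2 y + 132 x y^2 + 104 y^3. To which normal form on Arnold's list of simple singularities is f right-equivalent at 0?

The Hessian of f at 0 is [[0, 0], [0, 0]] with rank 0, so corank 2. A Groebner basis of the Jacobian ideal J(f) in C{x,y} is {y^3, x^2 - 3*y^2/2, x*y + 3*y^2/2}; counting standard monomials gives mu = 4. Corank 2; j^3 = 4*(x + 2*y)*(2*x^2 + 10*x*y + 13*y^2) splits into three distinct lines over C (the quadratic factor has nonzero discriminant), so D_4.

D4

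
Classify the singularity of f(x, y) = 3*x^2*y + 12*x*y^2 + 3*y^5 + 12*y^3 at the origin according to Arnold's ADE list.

D_6

The Hessian of f at 0 is [[0, 0], [0, 0]] with rank 0, so corank 2. A Groebner basis of the Jacobian ideal J(f) in C{x,y} is {x^2/5 + y^4 - 4*y^2/5, x^3 + 8*y^3, x*y + 2*y^2}; counting standard monomials gives mu = 6. Corank 2; j^3 = 3*y*(x + 2*y)^2 has shape L^2 M (L != M), so D-series; mu = 6 gives D_6.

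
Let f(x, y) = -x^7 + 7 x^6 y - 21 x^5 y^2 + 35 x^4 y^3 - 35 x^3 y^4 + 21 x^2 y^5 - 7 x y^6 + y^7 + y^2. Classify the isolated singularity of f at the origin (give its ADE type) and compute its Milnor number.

Type A_6, Milnor number mu = 6.

The Hessian of f at 0 is [[0, 0], [0, 2]] with rank 1, so corank 1. A Groebner basis of the Jacobian ideal J(f) in C{x,y} is {x^6, y}; counting standard monomials gives mu = 6. Corank 1: A-series; mu = 6 gives A_6.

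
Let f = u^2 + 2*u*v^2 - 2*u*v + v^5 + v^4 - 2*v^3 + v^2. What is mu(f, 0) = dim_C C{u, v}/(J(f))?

The Hessian of f at 0 is [[2, -2], [-2, 2]] with rank 1, so corank 1. A Groebner basis of the Jacobian ideal J(f) in C{u,v} is {u^2 - 2*u*v - u + v, u + v^2 - v}; counting standard monomials gives mu = 4. Corank 1: A-series; mu = 4 gives A_4.

4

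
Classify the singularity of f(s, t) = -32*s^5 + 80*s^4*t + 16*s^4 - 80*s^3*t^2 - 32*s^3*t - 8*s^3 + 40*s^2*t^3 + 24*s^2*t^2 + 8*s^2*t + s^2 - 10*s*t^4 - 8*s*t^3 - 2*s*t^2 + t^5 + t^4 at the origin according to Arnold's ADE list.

A_4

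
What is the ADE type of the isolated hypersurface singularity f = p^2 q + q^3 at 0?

D_4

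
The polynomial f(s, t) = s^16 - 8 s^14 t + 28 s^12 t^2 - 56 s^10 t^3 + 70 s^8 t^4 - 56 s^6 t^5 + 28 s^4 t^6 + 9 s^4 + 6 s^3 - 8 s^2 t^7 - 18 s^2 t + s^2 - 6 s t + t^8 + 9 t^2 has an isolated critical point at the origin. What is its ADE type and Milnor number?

Type A7, Milnor number mu = 7.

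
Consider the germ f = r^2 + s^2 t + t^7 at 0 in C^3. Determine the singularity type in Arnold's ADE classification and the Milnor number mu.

Type D8, Milnor number mu = 8.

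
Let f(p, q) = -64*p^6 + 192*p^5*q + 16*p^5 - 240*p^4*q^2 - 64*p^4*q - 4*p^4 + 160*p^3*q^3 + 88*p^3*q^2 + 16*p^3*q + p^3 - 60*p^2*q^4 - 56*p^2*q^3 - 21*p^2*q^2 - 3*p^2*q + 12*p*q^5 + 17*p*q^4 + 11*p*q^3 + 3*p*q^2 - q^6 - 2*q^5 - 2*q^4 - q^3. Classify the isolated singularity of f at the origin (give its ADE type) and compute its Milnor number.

Type E_7, Milnor number mu = 7.

The Hessian of f at 0 is [[0, 0], [0, 0]] with rank 0, so corank 2. A Groebner basis of the Jacobian ideal J(f) in C{p,q} is {3*p^2/7 - 6*p*q/7 + q^4 + q^3/7 + 3*q^2/7, p^3 + 18*p^2/7 - 36*p*q/7 - q^3/7 + 18*q^2/7, p^2*q + 13*p^2/7 - 26*p*q/7 - 8*q^3/21 + 13*q^2/7, p^2 + p*q^2 - 2*p*q - 2*q^3/3 + q^2}; counting standard monomials gives mu = 7. Corank 2; j^3 = (p - q)^3 is a perfect cube, so E-series; the 4-jet and mu = 7 give E_7.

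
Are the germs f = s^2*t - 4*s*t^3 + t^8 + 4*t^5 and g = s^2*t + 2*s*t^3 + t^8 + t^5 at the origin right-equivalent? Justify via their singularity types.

The Hessian of f at 0 is [[0, 0], [0, 0]] with rank 0, so corank 2. A Groebner basis of the Jacobian ideal J(f) in C{s,t} is {s^4, s^3*t + s^2 - 2*s*t^2, -s^3/2 + s^2*t^2, -s*t/2 + t^3}; counting standard monomials gives mu = 9. Corank 2; j^3 = s^2*t has shape L^2 M (L != M), so D-series; mu = 9 gives D_9. The Hessian of g at 0 is [[0, 0], [0, 0]] with rank 0, so corank 2. A Groebner basis of the Jacobian ideal J(g) in C{s,t} is {s^4, s^3*t - s^2/8 - s*t^2/8, s^3 + s^2*t^2, s*t + t^3}; counting standard monomials gives mu = 9. Corank 2; j^3 = s^2*t has shape L^2 M (L != M), so D-series; mu = 9 gives D_9. Both have type D_9, hence right-equivalent.

Yes.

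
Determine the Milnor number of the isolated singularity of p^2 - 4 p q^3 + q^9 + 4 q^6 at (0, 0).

The Hessian of f at 0 is [[2, 0], [0, 0]] with rank 1, so corank 1. A Groebner basis of the Jacobian ideal J(f) in C{p,q} is {p^2*q^2, p^3, -p/2 + q^3}; counting standard monomials gives mu = 8. Corank 1: A-series; mu = 8 gives A_8.

8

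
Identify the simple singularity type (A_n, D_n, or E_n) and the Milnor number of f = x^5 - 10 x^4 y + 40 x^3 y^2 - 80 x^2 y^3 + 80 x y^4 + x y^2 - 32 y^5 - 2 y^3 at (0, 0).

The Hessian of f at 0 is [[0, 0], [0, 0]] with rank 0, so corank 2. A Groebner basis of the Jacobian ideal J(f) in C{x,y} is {x^4 + y^2/5, y^3, x*y - 2*y^2}; counting standard monomials gives mu = 6. Corank 2; j^3 = y^2*(x - 2*y) has shape L^2 M (L != M), so D-series; mu = 6 gives D_6.

Type D_{6}, Milnor number mu = 6.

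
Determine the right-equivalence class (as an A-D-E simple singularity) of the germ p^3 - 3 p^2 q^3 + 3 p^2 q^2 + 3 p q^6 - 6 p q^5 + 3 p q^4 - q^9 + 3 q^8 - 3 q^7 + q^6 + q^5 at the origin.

E_8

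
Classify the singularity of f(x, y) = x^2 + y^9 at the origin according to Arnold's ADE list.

A_8

The Hessian of f at 0 is [[2, 0], [0, 0]] with rank 1, so corank 1. A Groebner basis of the Jacobian ideal J(f) in C{x,y} is {y^8, x}; counting standard monomials gives mu = 8. Corank 1: A-series; mu = 8 gives A_8.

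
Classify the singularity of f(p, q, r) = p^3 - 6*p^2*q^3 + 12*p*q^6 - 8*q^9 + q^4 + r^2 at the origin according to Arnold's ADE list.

E_{6}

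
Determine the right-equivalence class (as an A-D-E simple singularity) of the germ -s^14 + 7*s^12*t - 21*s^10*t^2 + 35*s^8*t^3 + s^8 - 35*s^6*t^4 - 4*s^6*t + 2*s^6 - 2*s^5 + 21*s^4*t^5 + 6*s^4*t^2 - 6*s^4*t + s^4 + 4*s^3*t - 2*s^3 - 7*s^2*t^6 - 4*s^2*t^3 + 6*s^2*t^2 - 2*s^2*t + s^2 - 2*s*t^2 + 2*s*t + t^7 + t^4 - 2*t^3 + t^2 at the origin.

A6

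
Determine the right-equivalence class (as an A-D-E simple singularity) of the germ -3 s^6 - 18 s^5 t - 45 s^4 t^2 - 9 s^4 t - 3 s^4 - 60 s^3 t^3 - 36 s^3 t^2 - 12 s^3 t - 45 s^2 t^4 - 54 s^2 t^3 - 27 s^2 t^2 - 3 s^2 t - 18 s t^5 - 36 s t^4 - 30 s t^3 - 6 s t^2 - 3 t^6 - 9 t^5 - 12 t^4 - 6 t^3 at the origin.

The Hessian of f at 0 is [[0, 0], [0, 0]] with rank 0, so corank 2. A Groebner basis of the Jacobian ideal J(f) in C{s,t} is {t^3, s^2 + 2*t^2, s*t + t^2}; counting standard monomials gives mu = 4. Corank 2; j^3 = -3*t*(s^2 + 2*s*t + 2*t^2) splits into three distinct lines over C (the quadratic factor has nonzero discriminant), so D_4.

D4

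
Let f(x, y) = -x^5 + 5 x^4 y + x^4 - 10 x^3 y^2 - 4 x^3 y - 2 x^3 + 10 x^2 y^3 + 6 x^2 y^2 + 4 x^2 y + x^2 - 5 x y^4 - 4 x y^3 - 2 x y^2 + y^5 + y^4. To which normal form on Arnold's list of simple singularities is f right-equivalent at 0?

A4

The Hessian of f at 0 is [[2, 0], [0, 0]] with rank 1, so corank 1. A Groebner basis of the Jacobian ideal J(f) in C{x,y} is {x/2 + y^3 - y^2/2, x^2, x*y + x/2 - y^2/2}; counting standard monomials gives mu = 4. Corank 1: A-series; mu = 4 gives A_4.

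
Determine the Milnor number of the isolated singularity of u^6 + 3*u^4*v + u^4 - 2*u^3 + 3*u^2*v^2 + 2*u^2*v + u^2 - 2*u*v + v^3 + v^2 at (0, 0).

The Hessian of f at 0 is [[2, -2], [-2, 2]] with rank 1, so corank 1. A Groebner basis of the Jacobian ideal J(f) in C{u,v} is {v^2, u - v}; counting standard monomials gives mu = 2. Corank 1: A-series; mu = 2 gives A_2.

2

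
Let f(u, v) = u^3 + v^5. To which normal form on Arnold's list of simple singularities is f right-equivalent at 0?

E8

The Hessian of f at 0 has rank 0. Corank 2; j^3 = u^3 is a perfect cube, so E-series; the 5-jet and mu = 8 give E_8.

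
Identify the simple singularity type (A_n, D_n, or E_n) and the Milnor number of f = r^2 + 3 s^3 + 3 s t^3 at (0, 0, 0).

Type E_{7}, Milnor number mu = 7.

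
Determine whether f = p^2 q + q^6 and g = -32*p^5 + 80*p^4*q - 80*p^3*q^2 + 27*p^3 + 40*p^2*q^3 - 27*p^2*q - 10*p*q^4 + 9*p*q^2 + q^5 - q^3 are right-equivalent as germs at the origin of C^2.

The Hessian of f at 0 has rank 0. Corank 2; j^3 = p^2*q has shape L^2 M (L != M), so D-series; mu = 7 gives D_7. The Hessian of g at 0 has rank 0. Corank 2; j^3 = (3*p - q)^3 is a perfect cube, so E-series; the 5-jet and mu = 8 give E_8. f is D_7 but g is E_8, hence not right-equivalent.

No.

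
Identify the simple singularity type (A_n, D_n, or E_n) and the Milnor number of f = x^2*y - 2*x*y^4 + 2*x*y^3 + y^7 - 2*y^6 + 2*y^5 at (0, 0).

Type D_{6}, Milnor number mu = 6.

The Hessian of f at 0 is [[0, 0], [0, 0]] with rank 0, so corank 2. A Groebner basis of the Jacobian ideal J(f) in C{x,y} is {x^3, x^2*y, -x^2/4 + x*y^2, x^2/4 + x*y + y^3}; counting standard monomials gives mu = 6. Corank 2; j^3 = x^2*y has shape L^2 M (L != M), so D-series; mu = 6 gives D_6.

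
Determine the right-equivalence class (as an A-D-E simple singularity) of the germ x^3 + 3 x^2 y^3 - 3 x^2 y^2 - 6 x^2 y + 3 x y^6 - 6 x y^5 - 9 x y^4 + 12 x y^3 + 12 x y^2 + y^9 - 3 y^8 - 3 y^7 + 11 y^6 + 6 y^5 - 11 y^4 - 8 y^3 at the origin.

The Hessian of f at 0 has rank 0. Corank 2; j^3 = (x - 2*y)^3 is a perfect cube, so E-series; the 4-jet and mu = 6 give E_6.

E_{6}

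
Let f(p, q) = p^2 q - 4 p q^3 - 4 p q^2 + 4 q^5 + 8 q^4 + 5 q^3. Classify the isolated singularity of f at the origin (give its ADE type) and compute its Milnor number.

The Hessian of f at 0 has rank 0. Corank 2; j^3 = q*(p^2 - 4*p*q + 5*q^2) splits into three distinct lines over C (the quadratic factor has nonzero discriminant), so D_4.

Type D4, Milnor number mu = 4.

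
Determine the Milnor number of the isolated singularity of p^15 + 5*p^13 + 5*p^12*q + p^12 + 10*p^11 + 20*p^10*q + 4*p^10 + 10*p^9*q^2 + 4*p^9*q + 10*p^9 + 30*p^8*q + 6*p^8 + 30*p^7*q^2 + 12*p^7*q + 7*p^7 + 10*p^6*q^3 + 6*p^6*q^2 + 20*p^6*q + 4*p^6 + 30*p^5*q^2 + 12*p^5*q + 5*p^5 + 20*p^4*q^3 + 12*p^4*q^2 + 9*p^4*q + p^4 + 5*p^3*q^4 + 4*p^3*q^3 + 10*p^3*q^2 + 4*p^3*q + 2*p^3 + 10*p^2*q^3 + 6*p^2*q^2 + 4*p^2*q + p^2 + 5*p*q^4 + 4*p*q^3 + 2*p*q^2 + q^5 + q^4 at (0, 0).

4

The Hessian of f at 0 has rank 1. Corank 1: A-series; mu = 4 gives A_4.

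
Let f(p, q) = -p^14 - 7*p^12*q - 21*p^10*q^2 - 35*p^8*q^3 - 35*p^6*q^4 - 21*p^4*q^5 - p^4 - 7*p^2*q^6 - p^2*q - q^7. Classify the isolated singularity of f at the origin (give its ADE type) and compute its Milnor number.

The Hessian of f at 0 is [[0, 0], [0, 0]] with rank 0, so corank 2. A Groebner basis of the Jacobian ideal J(f) in C{p,q} is {p^2/7 + q^6, p^3, p*q}; counting standard monomials gives mu = 8. Corank 2; j^3 = -p^2*q has shape L^2 M (L != M), so D-series; mu = 8 gives D_8.

Type D_8, Milnor number mu = 8.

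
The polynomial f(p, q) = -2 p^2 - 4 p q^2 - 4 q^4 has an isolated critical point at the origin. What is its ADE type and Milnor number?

Type A3, Milnor number mu = 3.

The Hessian of f at 0 is [[-4, 0], [0, 0]] with rank 1, so corank 1. A Groebner basis of the Jacobian ideal J(f) in C{p,q} is {p^2, p*q, p + q^2}; counting standard monomials gives mu = 3. Corank 1: A-series; mu = 3 gives A_3.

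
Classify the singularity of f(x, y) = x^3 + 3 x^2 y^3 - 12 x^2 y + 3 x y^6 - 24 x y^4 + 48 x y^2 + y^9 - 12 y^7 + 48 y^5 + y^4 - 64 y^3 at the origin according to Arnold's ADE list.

E_6

The Hessian of f at 0 has rank 0. Corank 2; j^3 = (x - 4*y)^3 is a perfect cube, so E-series; the 4-jet and mu = 6 give E_6.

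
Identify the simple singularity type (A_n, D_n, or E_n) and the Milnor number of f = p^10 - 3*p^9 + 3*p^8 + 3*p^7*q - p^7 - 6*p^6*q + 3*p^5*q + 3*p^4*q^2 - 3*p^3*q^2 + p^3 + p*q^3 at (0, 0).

The Hessian of f at 0 is [[0, 0], [0, 0]] with rank 0, so corank 2. A Groebner basis of the Jacobian ideal J(f) in C{p,q} is {p^3, p*q^2, 3*p^2 + q^3}; counting standard monomials gives mu = 7. Corank 2; j^3 = p^3 is a perfect cube, so E-series; the 4-jet and mu = 7 give E_7.

Type E_{7}, Milnor number mu = 7.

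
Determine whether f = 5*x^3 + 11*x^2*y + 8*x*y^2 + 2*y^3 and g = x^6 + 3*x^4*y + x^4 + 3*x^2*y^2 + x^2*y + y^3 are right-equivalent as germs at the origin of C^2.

The Hessian of f at 0 is [[0, 0], [0, 0]] with rank 0, so corank 2. A Groebner basis of the Jacobian ideal J(f) in C{x,y} is {y^3, x^2 + 2*y^2, x*y - y^2}; counting standard monomials gives mu = 4. Corank 2; j^3 = (x + y)*(5*x^2 + 6*x*y + 2*y^2) splits into three distinct lines over C (the quadratic factor has nonzero discriminant), so D_4. The Hessian of g at 0 is [[0, 0], [0, 0]] with rank 0, so corank 2. A Groebner basis of the Jacobian ideal J(g) in C{x,y} is {y^3, x^2 + 3*y^2, x*y}; counting standard monomials gives mu = 4. Corank 2; j^3 = y*(x^2 + y^2) splits into three distinct lines over C (the quadratic factor has nonzero discriminant), so D_4. Both have type D_4, hence right-equivalent.

Yes.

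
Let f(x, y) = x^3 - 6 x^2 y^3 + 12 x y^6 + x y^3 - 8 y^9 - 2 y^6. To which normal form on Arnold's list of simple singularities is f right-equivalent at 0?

E7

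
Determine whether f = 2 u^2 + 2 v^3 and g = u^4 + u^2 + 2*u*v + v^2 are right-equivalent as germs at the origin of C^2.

No.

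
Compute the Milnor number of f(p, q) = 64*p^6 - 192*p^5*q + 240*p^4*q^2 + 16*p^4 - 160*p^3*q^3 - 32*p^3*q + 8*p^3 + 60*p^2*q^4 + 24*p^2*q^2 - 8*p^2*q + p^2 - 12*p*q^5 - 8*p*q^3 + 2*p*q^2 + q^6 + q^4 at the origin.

5

The Hessian of f at 0 has rank 1. Corank 1: A-series; mu = 5 gives A_5.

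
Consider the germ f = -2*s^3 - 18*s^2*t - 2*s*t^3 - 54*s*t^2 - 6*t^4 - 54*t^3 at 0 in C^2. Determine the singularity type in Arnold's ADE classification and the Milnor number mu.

The Hessian of f at 0 has rank 0. Corank 2; j^3 = -2*(s + 3*t)^3 is a perfect cube, so E-series; the 4-jet and mu = 7 give E_7.

Type E_{7}, Milnor number mu = 7.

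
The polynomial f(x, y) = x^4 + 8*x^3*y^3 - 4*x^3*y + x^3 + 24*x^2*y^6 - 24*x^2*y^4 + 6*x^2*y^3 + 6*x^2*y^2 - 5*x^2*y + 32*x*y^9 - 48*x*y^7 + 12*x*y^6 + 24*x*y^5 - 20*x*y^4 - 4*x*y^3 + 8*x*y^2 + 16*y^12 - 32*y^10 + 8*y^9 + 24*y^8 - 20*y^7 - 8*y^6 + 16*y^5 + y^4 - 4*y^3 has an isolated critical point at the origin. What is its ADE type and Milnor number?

Type D5, Milnor number mu = 5.

The Hessian of f at 0 has rank 0. Corank 2; j^3 = (x - 2*y)^2*(x - y) has shape L^2 M (L != M), so D-series; mu = 5 gives D_5.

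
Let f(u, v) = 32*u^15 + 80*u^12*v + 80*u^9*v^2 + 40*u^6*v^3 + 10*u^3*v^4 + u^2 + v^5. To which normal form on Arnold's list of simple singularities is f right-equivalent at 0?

A_4

The Hessian of f at 0 has rank 1. Corank 1: A-series; mu = 4 gives A_4.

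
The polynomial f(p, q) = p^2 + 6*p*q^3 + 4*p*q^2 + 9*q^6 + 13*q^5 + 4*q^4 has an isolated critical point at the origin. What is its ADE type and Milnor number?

Type A_4, Milnor number mu = 4.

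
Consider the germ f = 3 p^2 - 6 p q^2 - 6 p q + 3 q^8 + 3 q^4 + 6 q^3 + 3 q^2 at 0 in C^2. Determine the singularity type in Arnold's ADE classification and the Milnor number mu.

Type A7, Milnor number mu = 7.

The Hessian of f at 0 has rank 1. Corank 1: A-series; mu = 7 gives A_7.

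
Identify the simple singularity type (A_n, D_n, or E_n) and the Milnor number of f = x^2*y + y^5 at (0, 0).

Type D_{6}, Milnor number mu = 6.

The Hessian of f at 0 is [[0, 0], [0, 0]] with rank 0, so corank 2. A Groebner basis of the Jacobian ideal J(f) in C{x,y} is {x^2/5 + y^4, x^3, x*y}; counting standard monomials gives mu = 6. Corank 2; j^3 = x^2*y has shape L^2 M (L != M), so D-series; mu = 6 gives D_6.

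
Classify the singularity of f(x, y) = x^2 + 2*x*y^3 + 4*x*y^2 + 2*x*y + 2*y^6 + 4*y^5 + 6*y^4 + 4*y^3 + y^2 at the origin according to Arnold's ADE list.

A_5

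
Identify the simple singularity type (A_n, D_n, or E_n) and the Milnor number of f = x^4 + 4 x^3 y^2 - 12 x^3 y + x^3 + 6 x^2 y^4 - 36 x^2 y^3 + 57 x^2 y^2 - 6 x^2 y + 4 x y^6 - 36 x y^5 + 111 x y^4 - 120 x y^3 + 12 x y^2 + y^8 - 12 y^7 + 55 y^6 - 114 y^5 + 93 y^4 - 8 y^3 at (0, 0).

The Hessian of f at 0 has rank 0. Corank 2; j^3 = (x - 2*y)^3 is a perfect cube, so E-series; the 4-jet and mu = 6 give E_6.

Type E_{6}, Milnor number mu = 6.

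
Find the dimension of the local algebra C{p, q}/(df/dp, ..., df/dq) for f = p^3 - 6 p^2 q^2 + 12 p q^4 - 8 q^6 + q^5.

8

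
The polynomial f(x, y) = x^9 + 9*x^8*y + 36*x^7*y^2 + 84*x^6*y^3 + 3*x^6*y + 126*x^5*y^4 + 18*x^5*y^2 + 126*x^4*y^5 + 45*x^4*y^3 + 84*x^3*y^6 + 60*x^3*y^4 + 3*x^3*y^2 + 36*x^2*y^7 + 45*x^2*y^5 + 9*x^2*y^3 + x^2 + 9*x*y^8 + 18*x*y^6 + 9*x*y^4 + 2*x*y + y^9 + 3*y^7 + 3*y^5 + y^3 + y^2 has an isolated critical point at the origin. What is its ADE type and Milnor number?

The Hessian of f at 0 is [[2, 2], [2, 2]] with rank 1, so corank 1. A Groebner basis of the Jacobian ideal J(f) in C{x,y} is {y^2, x + y}; counting standard monomials gives mu = 2. Corank 1: A-series; mu = 2 gives A_2.

Type A_2, Milnor number mu = 2.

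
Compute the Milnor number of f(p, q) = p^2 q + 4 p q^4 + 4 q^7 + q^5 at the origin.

6

The Hessian of f at 0 has rank 0. Corank 2; j^3 = p^2*q has shape L^2 M (L != M), so D-series; mu = 6 gives D_6.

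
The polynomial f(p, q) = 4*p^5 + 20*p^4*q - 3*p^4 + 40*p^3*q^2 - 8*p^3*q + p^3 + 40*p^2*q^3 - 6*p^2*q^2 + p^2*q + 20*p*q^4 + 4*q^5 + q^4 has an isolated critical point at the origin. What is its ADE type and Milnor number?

Type D5, Milnor number mu = 5.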